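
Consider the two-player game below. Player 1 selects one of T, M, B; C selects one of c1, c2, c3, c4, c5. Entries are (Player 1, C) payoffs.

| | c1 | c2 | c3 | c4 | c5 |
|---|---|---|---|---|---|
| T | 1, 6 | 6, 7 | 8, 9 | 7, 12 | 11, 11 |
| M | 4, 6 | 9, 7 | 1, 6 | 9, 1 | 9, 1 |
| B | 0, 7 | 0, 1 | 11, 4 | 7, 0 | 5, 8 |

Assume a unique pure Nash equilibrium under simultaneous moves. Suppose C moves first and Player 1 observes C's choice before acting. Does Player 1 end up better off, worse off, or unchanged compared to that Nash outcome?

better off

Player 1 best-responds to each possible C move:
- c1: BR = M, leader payoff 6.
- c2: BR = M, leader payoff 7.
- c3: BR = B, leader payoff 4.
- c4: BR = M, leader payoff 1.
- c5: BR = T, leader payoff 11.
C's induced payoffs are 6, 7, 4, 1, 11, so C commits to c5. Subgame-perfect outcome: (T, c5) with payoffs (11, 11).
Now find the simultaneous Nash equilibrium.
Player 1's best replies: c1→M; c2→M; c3→B; c4→M; c5→T.
C's best replies: T→c4; M→c2; B→c5.
Only (M, c2) has each player best-responding; Nash payoffs (9, 7).
Player 1 earns 11 sequentially versus 9 at the Nash outcome: better off.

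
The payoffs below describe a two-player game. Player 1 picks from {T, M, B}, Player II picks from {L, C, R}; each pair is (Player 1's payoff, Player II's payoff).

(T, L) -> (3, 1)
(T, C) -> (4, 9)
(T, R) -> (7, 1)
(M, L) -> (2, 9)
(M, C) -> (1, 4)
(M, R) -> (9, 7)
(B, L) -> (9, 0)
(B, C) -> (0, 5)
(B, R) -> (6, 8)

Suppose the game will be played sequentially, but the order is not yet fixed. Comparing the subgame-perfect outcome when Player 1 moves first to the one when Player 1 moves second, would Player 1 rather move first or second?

If Player 1 leads: Player II's best replies are T→C, M→L, B→R; Player 1's induced payoffs 4, 2, 6; outcome (B, R), payoffs (6, 8).
If Player II leads: Player 1's best replies are L→B, C→T, R→M; Player II's induced payoffs 0, 9, 7; outcome (T, C), payoffs (4, 9).
Player 1 gets 6 moving first and 4 moving second, so Player 1 prefers to move first.

first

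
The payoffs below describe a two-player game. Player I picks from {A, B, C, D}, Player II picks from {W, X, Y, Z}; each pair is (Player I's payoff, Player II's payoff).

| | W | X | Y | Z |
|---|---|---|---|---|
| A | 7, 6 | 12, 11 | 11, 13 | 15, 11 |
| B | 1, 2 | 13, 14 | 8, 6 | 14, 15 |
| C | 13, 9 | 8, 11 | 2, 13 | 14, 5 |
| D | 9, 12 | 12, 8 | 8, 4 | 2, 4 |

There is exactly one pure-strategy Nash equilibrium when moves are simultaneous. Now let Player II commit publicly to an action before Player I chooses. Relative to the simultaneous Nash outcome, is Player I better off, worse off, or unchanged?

Solve by backward induction (Player II leads).
- W → Player I plays C (best of 7, 1, 13, 9); Player II gets 9.
- X → Player I plays B (best of 12, 13, 8, 12); Player II gets 14.
- Y → Player I plays A (best of 11, 8, 2, 8); Player II gets 13.
- Z → Player I plays A (best of 15, 14, 14, 2); Player II gets 11.
Among 9, 14, 13, 11, the best is 14 at X. Subgame-perfect outcome: (B, X) with payoffs (13, 14).
For the simultaneous game, intersect best replies.
Player I's best replies: W→C; X→B; Y→A; Z→A.
Player II's best replies: A→Y; B→Z; C→Y; D→W.
Only (A, Y) has each player best-responding; Nash payoffs (11, 13).
Player I earns 13 sequentially versus 11 at the Nash outcome: better off.

better off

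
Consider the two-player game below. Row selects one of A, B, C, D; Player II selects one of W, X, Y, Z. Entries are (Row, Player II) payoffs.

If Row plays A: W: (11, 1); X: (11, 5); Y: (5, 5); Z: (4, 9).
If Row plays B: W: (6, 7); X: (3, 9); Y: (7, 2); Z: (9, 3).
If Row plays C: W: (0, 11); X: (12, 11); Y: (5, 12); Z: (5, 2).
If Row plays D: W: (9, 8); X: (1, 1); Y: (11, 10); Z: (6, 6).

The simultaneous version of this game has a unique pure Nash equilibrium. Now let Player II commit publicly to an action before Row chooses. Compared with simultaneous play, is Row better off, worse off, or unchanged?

better off

Row best-responds to each possible Player II move:
- W → Row plays A (best of 11, 6, 0, 9); Player II gets 1.
- X → Row plays C (best of 11, 3, 12, 1); Player II gets 11.
- Y → Row plays D (best of 5, 7, 5, 11); Player II gets 10.
- Z → Row plays B (best of 4, 9, 5, 6); Player II gets 3.
Among 1, 11, 10, 3, the best is 11 at X. Subgame-perfect outcome: (C, X) with payoffs (12, 11).
For the simultaneous game, intersect best replies.
Row's best replies: W→A; X→C; Y→D; Z→B.
Player II's best replies: A→Z; B→X; C→Y; D→Y.
The unique mutual best reply is (D, Y), giving (11, 10).
Row earns 12 sequentially versus 11 at the Nash outcome: better off.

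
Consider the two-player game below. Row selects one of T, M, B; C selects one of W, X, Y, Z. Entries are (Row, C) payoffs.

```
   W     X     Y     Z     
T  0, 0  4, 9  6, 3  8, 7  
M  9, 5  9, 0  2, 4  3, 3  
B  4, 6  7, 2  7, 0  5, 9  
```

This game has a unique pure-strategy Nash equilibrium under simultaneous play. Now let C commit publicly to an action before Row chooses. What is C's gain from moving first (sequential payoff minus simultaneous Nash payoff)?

2

Solve by backward induction (C leads).
- W: BR = M, leader payoff 5.
- X: BR = M, leader payoff 0.
- Y: BR = B, leader payoff 0.
- Z: BR = T, leader payoff 7.
Maximizing over 5, 0, 0, 7, C chooses Z. Subgame-perfect outcome: (T, Z) with payoffs (8, 7).
Under simultaneous play:
Row's best replies: W→M; X→M; Y→B; Z→T.
C's best replies: T→X; M→W; B→Z.
The unique mutual best reply is (M, W), giving (9, 5).
C's commitment gain: 7 − 5 = 2.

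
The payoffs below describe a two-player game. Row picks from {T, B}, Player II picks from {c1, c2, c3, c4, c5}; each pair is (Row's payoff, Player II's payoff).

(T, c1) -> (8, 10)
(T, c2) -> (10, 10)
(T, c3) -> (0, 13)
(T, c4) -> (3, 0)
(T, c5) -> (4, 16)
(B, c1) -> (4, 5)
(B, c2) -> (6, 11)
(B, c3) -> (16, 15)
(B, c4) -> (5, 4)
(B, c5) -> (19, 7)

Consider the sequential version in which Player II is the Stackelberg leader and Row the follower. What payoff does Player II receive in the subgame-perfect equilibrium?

15

Work backward from Row's decision.
- c1: BR = T, leader payoff 10.
- c2: BR = T, leader payoff 10.
- c3: BR = B, leader payoff 15.
- c4: BR = B, leader payoff 4.
- c5: BR = B, leader payoff 7.
Player II's induced payoffs are 10, 10, 15, 4, 7, so Player II commits to c3. Subgame-perfect outcome: (B, c3) with payoffs (16, 15).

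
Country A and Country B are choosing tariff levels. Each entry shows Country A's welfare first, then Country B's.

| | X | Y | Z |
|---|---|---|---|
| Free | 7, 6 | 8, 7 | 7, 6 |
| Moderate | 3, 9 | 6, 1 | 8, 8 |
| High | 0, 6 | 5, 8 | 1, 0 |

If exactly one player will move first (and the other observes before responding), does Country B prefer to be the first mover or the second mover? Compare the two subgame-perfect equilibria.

first

If Country A leads: Country B's best replies are Free→Y, Moderate→X, High→Y; Country A's induced payoffs 8, 3, 5; outcome (Free, Y), payoffs (8, 7).
If Country B leads: Country A's best replies are X→Free, Y→Free, Z→Moderate; Country B's induced payoffs 6, 7, 8; outcome (Moderate, Z), payoffs (8, 8).
Country B gets 8 moving first and 7 moving second, so Country B prefers to move first.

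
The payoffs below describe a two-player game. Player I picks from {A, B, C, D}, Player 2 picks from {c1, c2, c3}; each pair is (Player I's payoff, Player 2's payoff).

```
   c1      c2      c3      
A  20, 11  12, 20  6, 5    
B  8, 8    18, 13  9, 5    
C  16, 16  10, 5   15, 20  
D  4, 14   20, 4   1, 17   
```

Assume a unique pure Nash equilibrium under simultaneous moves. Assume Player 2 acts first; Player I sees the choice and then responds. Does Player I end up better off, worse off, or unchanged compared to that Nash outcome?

Solve by backward induction (Player 2 leads).
- c1 → Player I plays A (best of 20, 8, 16, 4); Player 2 gets 11.
- c2 → Player I plays D (best of 12, 18, 10, 20); Player 2 gets 4.
- c3 → Player I plays C (best of 6, 9, 15, 1); Player 2 gets 20.
Among 11, 4, 20, the best is 20 at c3. Subgame-perfect outcome: (C, c3) with payoffs (15, 20).
For the simultaneous game, intersect best replies.
Player I's best replies: c1→A; c2→D; c3→C.
Player 2's best replies: A→c2; B→c2; C→c3; D→c3.
The unique mutual best reply is (C, c3), giving (15, 20).
Player I earns 15 sequentially versus 15 at the Nash outcome: unchanged.

unchanged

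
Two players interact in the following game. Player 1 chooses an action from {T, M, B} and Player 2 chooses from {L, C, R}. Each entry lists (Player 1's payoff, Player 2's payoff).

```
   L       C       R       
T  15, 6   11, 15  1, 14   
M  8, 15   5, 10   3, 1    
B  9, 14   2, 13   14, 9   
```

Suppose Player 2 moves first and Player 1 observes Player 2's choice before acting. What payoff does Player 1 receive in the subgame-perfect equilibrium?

Solve by backward induction (Player 2 leads).
- L → Player 1 plays T (best of 15, 8, 9); Player 2 gets 6.
- C → Player 1 plays T (best of 11, 5, 2); Player 2 gets 15.
- R → Player 1 plays B (best of 1, 3, 14); Player 2 gets 9.
Player 2's induced payoffs are 6, 15, 9, so Player 2 commits to C. Subgame-perfect outcome: (T, C) with payoffs (11, 15).

11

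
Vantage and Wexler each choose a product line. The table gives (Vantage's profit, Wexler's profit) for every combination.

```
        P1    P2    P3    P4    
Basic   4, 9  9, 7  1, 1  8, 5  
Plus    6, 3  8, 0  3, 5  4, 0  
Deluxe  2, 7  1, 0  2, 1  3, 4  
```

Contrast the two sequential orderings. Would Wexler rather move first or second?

If Vantage leads: Wexler's best replies are Basic→P1, Plus→P3, Deluxe→P1; Vantage's induced payoffs 4, 3, 2; outcome (Basic, P1), payoffs (4, 9).
If Wexler leads: Vantage's best replies are P1→Plus, P2→Basic, P3→Plus, P4→Basic; Wexler's induced payoffs 3, 7, 5, 5; outcome (Basic, P2), payoffs (9, 7).
Wexler gets 7 moving first and 9 moving second, so Wexler prefers to move second.

second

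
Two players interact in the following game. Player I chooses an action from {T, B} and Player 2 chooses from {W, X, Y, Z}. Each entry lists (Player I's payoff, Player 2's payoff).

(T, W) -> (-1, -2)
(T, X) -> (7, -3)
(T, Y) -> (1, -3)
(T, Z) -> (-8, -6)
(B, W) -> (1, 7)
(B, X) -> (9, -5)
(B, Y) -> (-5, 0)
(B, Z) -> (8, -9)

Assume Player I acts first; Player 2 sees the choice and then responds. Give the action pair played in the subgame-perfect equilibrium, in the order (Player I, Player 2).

Solve by backward induction (Player I leads).
- T: Player 2 compares -2, -3, -3, -6 and picks W; Player I would get -1.
- B: Player 2 compares 7, -5, 0, -9 and picks W; Player I would get 1.
Player I's induced payoffs are -1, 1, so Player I commits to B. Subgame-perfect outcome: (B, W) with payoffs (1, 7).

(B, W)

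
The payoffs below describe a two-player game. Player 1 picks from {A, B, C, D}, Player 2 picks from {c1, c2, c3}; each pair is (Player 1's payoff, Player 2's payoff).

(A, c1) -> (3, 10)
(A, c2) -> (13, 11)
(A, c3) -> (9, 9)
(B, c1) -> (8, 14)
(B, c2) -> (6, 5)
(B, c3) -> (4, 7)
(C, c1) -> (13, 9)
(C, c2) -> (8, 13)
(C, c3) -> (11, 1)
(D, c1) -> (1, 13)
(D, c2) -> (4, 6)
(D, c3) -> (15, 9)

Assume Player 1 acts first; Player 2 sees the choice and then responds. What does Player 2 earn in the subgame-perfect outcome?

Solve by backward induction (Player 1 leads).
- A: Player 2 compares 10, 11, 9 and picks c2; Player 1 would get 13.
- B: Player 2 compares 14, 5, 7 and picks c1; Player 1 would get 8.
- C: Player 2 compares 9, 13, 1 and picks c2; Player 1 would get 8.
- D: Player 2 compares 13, 6, 9 and picks c1; Player 1 would get 1.
Among 13, 8, 8, 1, the best is 13 at A. Subgame-perfect outcome: (A, c2) with payoffs (13, 11).

11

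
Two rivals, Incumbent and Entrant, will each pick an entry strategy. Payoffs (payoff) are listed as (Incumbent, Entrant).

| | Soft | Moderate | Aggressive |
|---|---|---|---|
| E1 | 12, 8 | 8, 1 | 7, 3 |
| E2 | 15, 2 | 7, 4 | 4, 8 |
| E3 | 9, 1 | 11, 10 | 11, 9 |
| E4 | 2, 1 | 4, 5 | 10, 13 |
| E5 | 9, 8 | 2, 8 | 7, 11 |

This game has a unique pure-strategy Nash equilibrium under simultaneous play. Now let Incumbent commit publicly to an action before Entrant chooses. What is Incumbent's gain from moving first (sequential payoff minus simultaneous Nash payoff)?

1

Entrant best-responds to each possible Incumbent move:
- E1 → Entrant plays Soft (best of 8, 1, 3); Incumbent gets 12.
- E2 → Entrant plays Aggressive (best of 2, 4, 8); Incumbent gets 4.
- E3 → Entrant plays Moderate (best of 1, 10, 9); Incumbent gets 11.
- E4 → Entrant plays Aggressive (best of 1, 5, 13); Incumbent gets 10.
- E5 → Entrant plays Aggressive (best of 8, 8, 11); Incumbent gets 7.
Maximizing over 12, 4, 11, 10, 7, Incumbent chooses E1. Subgame-perfect outcome: (E1, Soft) with payoffs (12, 8).
Under simultaneous play:
Incumbent's best replies: Soft→E2; Moderate→E3; Aggressive→E3.
Entrant's best replies: E1→Soft; E2→Aggressive; E3→Moderate; E4→Aggressive; E5→Aggressive.
Only (E3, Moderate) has each player best-responding; Nash payoffs (11, 10).
Incumbent's commitment gain: 12 − 11 = 1.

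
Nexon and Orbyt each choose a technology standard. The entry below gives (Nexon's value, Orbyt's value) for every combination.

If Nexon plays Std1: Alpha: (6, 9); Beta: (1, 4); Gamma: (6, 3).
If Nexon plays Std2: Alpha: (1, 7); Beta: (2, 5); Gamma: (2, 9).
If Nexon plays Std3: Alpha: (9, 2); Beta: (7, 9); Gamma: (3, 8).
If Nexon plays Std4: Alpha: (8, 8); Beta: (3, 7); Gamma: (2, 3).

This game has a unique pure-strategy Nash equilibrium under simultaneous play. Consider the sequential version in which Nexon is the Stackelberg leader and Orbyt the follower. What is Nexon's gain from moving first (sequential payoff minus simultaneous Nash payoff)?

Solve by backward induction (Nexon leads).
- Std1 → Orbyt plays Alpha (best of 9, 4, 3); Nexon gets 6.
- Std2 → Orbyt plays Gamma (best of 7, 5, 9); Nexon gets 2.
- Std3 → Orbyt plays Beta (best of 2, 9, 8); Nexon gets 7.
- Std4 → Orbyt plays Alpha (best of 8, 7, 3); Nexon gets 8.
Maximizing over 6, 2, 7, 8, Nexon chooses Std4. Subgame-perfect outcome: (Std4, Alpha) with payoffs (8, 8).
Under simultaneous play:
Nexon's best replies: Alpha→Std3; Beta→Std3; Gamma→Std1.
Orbyt's best replies: Std1→Alpha; Std2→Gamma; Std3→Beta; Std4→Alpha.
Only (Std3, Beta) has each player best-responding; Nash payoffs (7, 9).
Nexon's commitment gain: 8 − 7 = 1.

1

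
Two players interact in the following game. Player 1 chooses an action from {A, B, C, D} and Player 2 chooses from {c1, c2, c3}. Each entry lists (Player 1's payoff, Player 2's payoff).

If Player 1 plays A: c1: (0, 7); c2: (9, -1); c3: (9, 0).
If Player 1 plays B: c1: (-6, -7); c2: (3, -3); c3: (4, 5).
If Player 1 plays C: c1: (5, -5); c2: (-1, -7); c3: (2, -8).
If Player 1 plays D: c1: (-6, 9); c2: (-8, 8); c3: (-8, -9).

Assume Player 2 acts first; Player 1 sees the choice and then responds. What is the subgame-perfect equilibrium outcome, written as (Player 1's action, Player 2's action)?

(A, c3)

Player 1 best-responds to each possible Player 2 move:
- c1 → Player 1 plays C (best of 0, -6, 5, -6); Player 2 gets -5.
- c2 → Player 1 plays A (best of 9, 3, -1, -8); Player 2 gets -1.
- c3 → Player 1 plays A (best of 9, 4, 2, -8); Player 2 gets 0.
Player 2's induced payoffs are -5, -1, 0, so Player 2 commits to c3. Subgame-perfect outcome: (A, c3) with payoffs (9, 0).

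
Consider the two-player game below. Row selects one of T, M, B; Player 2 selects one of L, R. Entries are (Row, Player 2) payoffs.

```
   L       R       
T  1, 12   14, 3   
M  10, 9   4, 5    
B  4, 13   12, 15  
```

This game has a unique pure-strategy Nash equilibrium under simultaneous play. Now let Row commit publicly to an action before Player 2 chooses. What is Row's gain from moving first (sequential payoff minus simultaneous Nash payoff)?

Backward induction with Row moving first.
- T: BR = L, leader payoff 1.
- M: BR = L, leader payoff 10.
- B: BR = R, leader payoff 12.
Row's induced payoffs are 1, 10, 12, so Row commits to B. Subgame-perfect outcome: (B, R) with payoffs (12, 15).
For the simultaneous game, intersect best replies.
Row's best replies: L→M; R→T.
Player 2's best replies: T→L; M→L; B→R.
Only (M, L) has each player best-responding; Nash payoffs (10, 9).
Row's commitment gain: 12 − 10 = 2.

2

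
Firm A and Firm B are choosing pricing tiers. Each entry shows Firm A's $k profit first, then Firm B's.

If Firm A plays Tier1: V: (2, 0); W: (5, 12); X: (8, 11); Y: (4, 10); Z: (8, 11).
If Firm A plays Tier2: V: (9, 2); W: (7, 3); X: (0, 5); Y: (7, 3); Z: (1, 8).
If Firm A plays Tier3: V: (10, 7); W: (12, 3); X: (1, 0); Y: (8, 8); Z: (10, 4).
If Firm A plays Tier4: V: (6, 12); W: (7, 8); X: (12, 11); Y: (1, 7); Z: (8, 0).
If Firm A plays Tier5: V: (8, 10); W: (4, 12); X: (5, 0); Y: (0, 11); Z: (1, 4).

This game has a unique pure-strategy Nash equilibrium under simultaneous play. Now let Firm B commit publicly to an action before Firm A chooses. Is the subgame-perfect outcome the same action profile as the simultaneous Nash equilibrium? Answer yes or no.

no

Backward induction with Firm B moving first.
- V → Firm A plays Tier3 (best of 2, 9, 10, 6, 8); Firm B gets 7.
- W → Firm A plays Tier3 (best of 5, 7, 12, 7, 4); Firm B gets 3.
- X → Firm A plays Tier4 (best of 8, 0, 1, 12, 5); Firm B gets 11.
- Y → Firm A plays Tier3 (best of 4, 7, 8, 1, 0); Firm B gets 8.
- Z → Firm A plays Tier3 (best of 8, 1, 10, 8, 1); Firm B gets 4.
Among 7, 3, 11, 8, 4, the best is 11 at X. Subgame-perfect outcome: (Tier4, X) with payoffs (12, 11).
For the simultaneous game, intersect best replies.
Firm A's best replies: V→Tier3; W→Tier3; X→Tier4; Y→Tier3; Z→Tier3.
Firm B's best replies: Tier1→W; Tier2→Z; Tier3→Y; Tier4→V; Tier5→W.
The unique mutual best reply is (Tier3, Y), giving (8, 8).
Sequential outcome (Tier4, X) differs from the Nash profile (Tier3, Y).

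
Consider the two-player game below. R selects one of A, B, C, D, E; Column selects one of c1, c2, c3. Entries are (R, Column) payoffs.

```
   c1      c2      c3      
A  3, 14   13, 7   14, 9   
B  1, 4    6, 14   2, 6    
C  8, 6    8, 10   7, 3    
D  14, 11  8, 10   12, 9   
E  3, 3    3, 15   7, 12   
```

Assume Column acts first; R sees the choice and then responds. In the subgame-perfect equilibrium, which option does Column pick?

Solve by backward induction (Column leads).
- c1: R compares 3, 1, 8, 14, 3 and picks D; Column would get 11.
- c2: R compares 13, 6, 8, 8, 3 and picks A; Column would get 7.
- c3: R compares 14, 2, 7, 12, 7 and picks A; Column would get 9.
Column's induced payoffs are 11, 7, 9, so Column commits to c1. Subgame-perfect outcome: (D, c1) with payoffs (14, 11).

c1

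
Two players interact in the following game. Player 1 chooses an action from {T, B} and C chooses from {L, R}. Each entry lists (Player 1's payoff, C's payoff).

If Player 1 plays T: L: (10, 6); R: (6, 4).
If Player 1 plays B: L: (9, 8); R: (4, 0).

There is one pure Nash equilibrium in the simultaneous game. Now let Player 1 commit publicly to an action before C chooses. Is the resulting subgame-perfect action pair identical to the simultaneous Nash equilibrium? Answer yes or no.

Backward induction with Player 1 moving first.
- T: C compares 6, 4 and picks L; Player 1 would get 10.
- B: C compares 8, 0 and picks L; Player 1 would get 9.
Maximizing over 10, 9, Player 1 chooses T. Subgame-perfect outcome: (T, L) with payoffs (10, 6).
For the simultaneous game, intersect best replies.
Player 1's best replies: L→T; R→T.
C's best replies: T→L; B→L.
The unique mutual best reply is (T, L), giving (10, 6).
Sequential outcome (T, L) coincides with the Nash profile (T, L).

yes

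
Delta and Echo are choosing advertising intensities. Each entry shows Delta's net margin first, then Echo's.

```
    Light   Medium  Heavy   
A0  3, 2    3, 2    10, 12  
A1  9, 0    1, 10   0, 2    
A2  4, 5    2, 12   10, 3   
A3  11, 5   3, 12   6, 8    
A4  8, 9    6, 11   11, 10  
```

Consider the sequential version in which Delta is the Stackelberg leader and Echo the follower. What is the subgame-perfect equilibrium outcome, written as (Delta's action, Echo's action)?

Backward induction with Delta moving first.
- A0 → Echo plays Heavy (best of 2, 2, 12); Delta gets 10.
- A1 → Echo plays Medium (best of 0, 10, 2); Delta gets 1.
- A2 → Echo plays Medium (best of 5, 12, 3); Delta gets 2.
- A3 → Echo plays Medium (best of 5, 12, 8); Delta gets 3.
- A4 → Echo plays Medium (best of 9, 11, 10); Delta gets 6.
Delta's induced payoffs are 10, 1, 2, 3, 6, so Delta commits to A0. Subgame-perfect outcome: (A0, Heavy) with payoffs (10, 12).

(A0, Heavy)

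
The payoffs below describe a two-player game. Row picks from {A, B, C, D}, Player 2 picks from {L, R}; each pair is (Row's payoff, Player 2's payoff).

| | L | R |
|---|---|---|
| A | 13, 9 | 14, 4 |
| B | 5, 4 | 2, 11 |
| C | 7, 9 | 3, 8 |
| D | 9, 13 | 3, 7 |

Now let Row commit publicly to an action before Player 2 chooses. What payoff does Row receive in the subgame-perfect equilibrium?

13

Backward induction with Row moving first.
- A: BR = L, leader payoff 13.
- B: BR = R, leader payoff 2.
- C: BR = L, leader payoff 7.
- D: BR = L, leader payoff 9.
Among 13, 2, 7, 9, the best is 13 at A. Subgame-perfect outcome: (A, L) with payoffs (13, 9).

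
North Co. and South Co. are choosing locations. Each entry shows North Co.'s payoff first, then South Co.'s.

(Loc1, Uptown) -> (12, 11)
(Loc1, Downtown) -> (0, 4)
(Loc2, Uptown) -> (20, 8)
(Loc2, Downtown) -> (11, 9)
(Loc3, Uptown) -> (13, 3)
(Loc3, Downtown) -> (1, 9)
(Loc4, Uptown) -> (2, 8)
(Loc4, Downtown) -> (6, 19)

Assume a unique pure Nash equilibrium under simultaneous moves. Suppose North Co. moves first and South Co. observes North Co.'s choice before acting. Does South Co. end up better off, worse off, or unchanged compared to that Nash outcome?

Backward induction with North Co. moving first.
- Loc1: BR = Uptown, leader payoff 12.
- Loc2: BR = Downtown, leader payoff 11.
- Loc3: BR = Downtown, leader payoff 1.
- Loc4: BR = Downtown, leader payoff 6.
Maximizing over 12, 11, 1, 6, North Co. chooses Loc1. Subgame-perfect outcome: (Loc1, Uptown) with payoffs (12, 11).
Under simultaneous play:
North Co.'s best replies: Uptown→Loc2; Downtown→Loc2.
South Co.'s best replies: Loc1→Uptown; Loc2→Downtown; Loc3→Downtown; Loc4→Downtown.
The unique mutual best reply is (Loc2, Downtown), giving (11, 9).
South Co. earns 11 sequentially versus 9 at the Nash outcome: better off.

better off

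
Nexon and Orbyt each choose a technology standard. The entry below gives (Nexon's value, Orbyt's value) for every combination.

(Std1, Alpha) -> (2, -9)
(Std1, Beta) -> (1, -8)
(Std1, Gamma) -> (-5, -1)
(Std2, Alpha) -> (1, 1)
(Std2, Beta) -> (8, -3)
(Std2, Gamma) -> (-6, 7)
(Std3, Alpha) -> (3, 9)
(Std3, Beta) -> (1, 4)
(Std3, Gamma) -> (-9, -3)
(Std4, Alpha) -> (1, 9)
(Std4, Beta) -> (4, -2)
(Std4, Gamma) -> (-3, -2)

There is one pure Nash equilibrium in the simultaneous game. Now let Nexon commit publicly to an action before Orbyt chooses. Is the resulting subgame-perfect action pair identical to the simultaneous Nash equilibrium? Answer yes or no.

Solve by backward induction (Nexon leads).
- Std1: Orbyt compares -9, -8, -1 and picks Gamma; Nexon would get -5.
- Std2: Orbyt compares 1, -3, 7 and picks Gamma; Nexon would get -6.
- Std3: Orbyt compares 9, 4, -3 and picks Alpha; Nexon would get 3.
- Std4: Orbyt compares 9, -2, -2 and picks Alpha; Nexon would get 1.
Among -5, -6, 3, 1, the best is 3 at Std3. Subgame-perfect outcome: (Std3, Alpha) with payoffs (3, 9).
Under simultaneous play:
Nexon's best replies: Alpha→Std3; Beta→Std2; Gamma→Std4.
Orbyt's best replies: Std1→Gamma; Std2→Gamma; Std3→Alpha; Std4→Alpha.
Only (Std3, Alpha) has each player best-responding; Nash payoffs (3, 9).
Sequential outcome (Std3, Alpha) coincides with the Nash profile (Std3, Alpha).

yes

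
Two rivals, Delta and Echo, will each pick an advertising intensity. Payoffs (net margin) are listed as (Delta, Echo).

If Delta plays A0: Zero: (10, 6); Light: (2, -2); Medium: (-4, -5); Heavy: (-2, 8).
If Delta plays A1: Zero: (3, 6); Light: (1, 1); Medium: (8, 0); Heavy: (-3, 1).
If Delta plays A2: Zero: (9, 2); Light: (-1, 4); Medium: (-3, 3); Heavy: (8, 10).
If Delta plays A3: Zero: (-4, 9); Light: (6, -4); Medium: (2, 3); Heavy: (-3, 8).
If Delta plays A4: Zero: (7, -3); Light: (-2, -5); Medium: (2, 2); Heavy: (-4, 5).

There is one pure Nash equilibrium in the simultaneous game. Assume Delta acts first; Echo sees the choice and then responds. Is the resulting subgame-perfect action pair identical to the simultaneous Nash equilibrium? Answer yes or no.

yes

Echo best-responds to each possible Delta move:
- A0: Echo compares 6, -2, -5, 8 and picks Heavy; Delta would get -2.
- A1: Echo compares 6, 1, 0, 1 and picks Zero; Delta would get 3.
- A2: Echo compares 2, 4, 3, 10 and picks Heavy; Delta would get 8.
- A3: Echo compares 9, -4, 3, 8 and picks Zero; Delta would get -4.
- A4: Echo compares -3, -5, 2, 5 and picks Heavy; Delta would get -4.
Maximizing over -2, 3, 8, -4, -4, Delta chooses A2. Subgame-perfect outcome: (A2, Heavy) with payoffs (8, 10).
Now find the simultaneous Nash equilibrium.
Delta's best replies: Zero→A0; Light→A3; Medium→A1; Heavy→A2.
Echo's best replies: A0→Heavy; A1→Zero; A2→Heavy; A3→Zero; A4→Heavy.
The unique mutual best reply is (A2, Heavy), giving (8, 10).
Sequential outcome (A2, Heavy) coincides with the Nash profile (A2, Heavy).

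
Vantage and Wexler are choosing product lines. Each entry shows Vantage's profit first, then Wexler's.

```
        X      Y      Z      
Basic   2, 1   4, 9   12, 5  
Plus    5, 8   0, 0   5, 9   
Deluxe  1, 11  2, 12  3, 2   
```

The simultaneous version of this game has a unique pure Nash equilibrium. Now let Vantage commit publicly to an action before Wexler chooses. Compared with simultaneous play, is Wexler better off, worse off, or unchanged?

unchanged

Work backward from Wexler's decision.
- Basic: BR = Y, leader payoff 4.
- Plus: BR = Z, leader payoff 5.
- Deluxe: BR = Y, leader payoff 2.
Vantage's induced payoffs are 4, 5, 2, so Vantage commits to Plus. Subgame-perfect outcome: (Plus, Z) with payoffs (5, 9).
Now find the simultaneous Nash equilibrium.
Vantage's best replies: X→Plus; Y→Basic; Z→Basic.
Wexler's best replies: Basic→Y; Plus→Z; Deluxe→Y.
Only (Basic, Y) has each player best-responding; Nash payoffs (4, 9).
Wexler earns 9 sequentially versus 9 at the Nash outcome: unchanged.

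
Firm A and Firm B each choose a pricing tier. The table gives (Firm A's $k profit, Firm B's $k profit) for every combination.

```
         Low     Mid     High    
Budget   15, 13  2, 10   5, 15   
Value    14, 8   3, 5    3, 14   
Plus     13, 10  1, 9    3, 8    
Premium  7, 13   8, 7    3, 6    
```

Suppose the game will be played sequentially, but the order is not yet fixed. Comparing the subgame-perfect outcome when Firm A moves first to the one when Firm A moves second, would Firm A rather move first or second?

first

If Firm A leads: Firm B's best replies are Budget→High, Value→High, Plus→Low, Premium→Low; Firm A's induced payoffs 5, 3, 13, 7; outcome (Plus, Low), payoffs (13, 10).
If Firm B leads: Firm A's best replies are Low→Budget, Mid→Premium, High→Budget; Firm B's induced payoffs 13, 7, 15; outcome (Budget, High), payoffs (5, 15).
Firm A gets 13 moving first and 5 moving second, so Firm A prefers to move first.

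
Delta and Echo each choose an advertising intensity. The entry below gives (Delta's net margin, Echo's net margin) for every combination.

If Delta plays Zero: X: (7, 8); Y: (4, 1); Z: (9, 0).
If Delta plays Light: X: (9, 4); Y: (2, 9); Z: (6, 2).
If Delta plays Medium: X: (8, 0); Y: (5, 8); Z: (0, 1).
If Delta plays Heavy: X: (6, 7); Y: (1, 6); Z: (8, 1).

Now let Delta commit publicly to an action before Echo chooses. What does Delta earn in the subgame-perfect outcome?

Echo best-responds to each possible Delta move:
- Zero: BR = X, leader payoff 7.
- Light: BR = Y, leader payoff 2.
- Medium: BR = Y, leader payoff 5.
- Heavy: BR = X, leader payoff 6.
Delta's induced payoffs are 7, 2, 5, 6, so Delta commits to Zero. Subgame-perfect outcome: (Zero, X) with payoffs (7, 8).

7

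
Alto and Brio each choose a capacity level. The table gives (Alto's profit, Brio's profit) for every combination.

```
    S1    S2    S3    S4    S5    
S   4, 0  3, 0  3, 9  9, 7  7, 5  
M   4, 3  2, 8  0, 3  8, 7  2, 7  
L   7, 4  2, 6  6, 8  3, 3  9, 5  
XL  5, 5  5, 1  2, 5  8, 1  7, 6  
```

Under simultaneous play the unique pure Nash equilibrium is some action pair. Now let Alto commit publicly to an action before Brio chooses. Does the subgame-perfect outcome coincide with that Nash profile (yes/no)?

Brio best-responds to each possible Alto move:
- S → Brio plays S3 (best of 0, 0, 9, 7, 5); Alto gets 3.
- M → Brio plays S2 (best of 3, 8, 3, 7, 7); Alto gets 2.
- L → Brio plays S3 (best of 4, 6, 8, 3, 5); Alto gets 6.
- XL → Brio plays S5 (best of 5, 1, 5, 1, 6); Alto gets 7.
Among 3, 2, 6, 7, the best is 7 at XL. Subgame-perfect outcome: (XL, S5) with payoffs (7, 6).
Under simultaneous play:
Alto's best replies: S1→L; S2→XL; S3→L; S4→S; S5→L.
Brio's best replies: S→S3; M→S2; L→S3; XL→S5.
The unique mutual best reply is (L, S3), giving (6, 8).
Sequential outcome (XL, S5) differs from the Nash profile (L, S3).

no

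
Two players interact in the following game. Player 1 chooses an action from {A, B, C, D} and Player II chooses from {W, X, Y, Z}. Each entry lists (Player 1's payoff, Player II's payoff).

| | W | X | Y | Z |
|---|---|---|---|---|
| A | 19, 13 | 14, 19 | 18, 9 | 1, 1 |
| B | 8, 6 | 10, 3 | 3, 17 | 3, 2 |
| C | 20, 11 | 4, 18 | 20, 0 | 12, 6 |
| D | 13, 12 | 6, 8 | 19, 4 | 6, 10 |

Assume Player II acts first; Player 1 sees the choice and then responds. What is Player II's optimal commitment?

X

Player 1 best-responds to each possible Player II move:
- W → Player 1 plays C (best of 19, 8, 20, 13); Player II gets 11.
- X → Player 1 plays A (best of 14, 10, 4, 6); Player II gets 19.
- Y → Player 1 plays C (best of 18, 3, 20, 19); Player II gets 0.
- Z → Player 1 plays C (best of 1, 3, 12, 6); Player II gets 6.
Maximizing over 11, 19, 0, 6, Player II chooses X. Subgame-perfect outcome: (A, X) with payoffs (14, 19).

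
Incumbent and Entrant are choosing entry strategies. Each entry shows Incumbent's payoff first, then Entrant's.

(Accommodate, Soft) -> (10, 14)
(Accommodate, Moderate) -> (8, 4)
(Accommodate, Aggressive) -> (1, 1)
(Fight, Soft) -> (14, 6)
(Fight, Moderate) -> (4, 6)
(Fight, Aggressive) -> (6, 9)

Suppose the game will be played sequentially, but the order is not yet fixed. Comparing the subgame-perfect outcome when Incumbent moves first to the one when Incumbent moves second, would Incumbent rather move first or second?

first

If Incumbent leads: Entrant's best replies are Accommodate→Soft, Fight→Aggressive; Incumbent's induced payoffs 10, 6; outcome (Accommodate, Soft), payoffs (10, 14).
If Entrant leads: Incumbent's best replies are Soft→Fight, Moderate→Accommodate, Aggressive→Fight; Entrant's induced payoffs 6, 4, 9; outcome (Fight, Aggressive), payoffs (6, 9).
Incumbent gets 10 moving first and 6 moving second, so Incumbent prefers to move first.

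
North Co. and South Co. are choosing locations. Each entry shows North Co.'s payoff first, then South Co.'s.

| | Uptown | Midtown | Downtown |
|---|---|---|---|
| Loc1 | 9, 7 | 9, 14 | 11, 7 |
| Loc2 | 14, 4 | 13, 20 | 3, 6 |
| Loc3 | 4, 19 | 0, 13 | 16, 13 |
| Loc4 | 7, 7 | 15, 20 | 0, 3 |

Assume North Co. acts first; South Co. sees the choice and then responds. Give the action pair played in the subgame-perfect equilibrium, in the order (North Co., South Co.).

(Loc4, Midtown)

South Co. best-responds to each possible North Co. move:
- Loc1: BR = Midtown, leader payoff 9.
- Loc2: BR = Midtown, leader payoff 13.
- Loc3: BR = Uptown, leader payoff 4.
- Loc4: BR = Midtown, leader payoff 15.
North Co.'s induced payoffs are 9, 13, 4, 15, so North Co. commits to Loc4. Subgame-perfect outcome: (Loc4, Midtown) with payoffs (15, 20).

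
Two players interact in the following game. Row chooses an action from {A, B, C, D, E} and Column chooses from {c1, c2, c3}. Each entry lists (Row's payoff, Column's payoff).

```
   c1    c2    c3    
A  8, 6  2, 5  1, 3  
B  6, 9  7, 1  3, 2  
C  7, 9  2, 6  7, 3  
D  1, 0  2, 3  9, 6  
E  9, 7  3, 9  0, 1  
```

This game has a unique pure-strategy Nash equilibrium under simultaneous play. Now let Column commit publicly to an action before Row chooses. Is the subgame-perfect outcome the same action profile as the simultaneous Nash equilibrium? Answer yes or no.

no

Solve by backward induction (Column leads).
- c1 → Row plays E (best of 8, 6, 7, 1, 9); Column gets 7.
- c2 → Row plays B (best of 2, 7, 2, 2, 3); Column gets 1.
- c3 → Row plays D (best of 1, 3, 7, 9, 0); Column gets 6.
Maximizing over 7, 1, 6, Column chooses c1. Subgame-perfect outcome: (E, c1) with payoffs (9, 7).
Under simultaneous play:
Row's best replies: c1→E; c2→B; c3→D.
Column's best replies: A→c1; B→c1; C→c1; D→c3; E→c2.
The unique mutual best reply is (D, c3), giving (9, 6).
Sequential outcome (E, c1) differs from the Nash profile (D, c3).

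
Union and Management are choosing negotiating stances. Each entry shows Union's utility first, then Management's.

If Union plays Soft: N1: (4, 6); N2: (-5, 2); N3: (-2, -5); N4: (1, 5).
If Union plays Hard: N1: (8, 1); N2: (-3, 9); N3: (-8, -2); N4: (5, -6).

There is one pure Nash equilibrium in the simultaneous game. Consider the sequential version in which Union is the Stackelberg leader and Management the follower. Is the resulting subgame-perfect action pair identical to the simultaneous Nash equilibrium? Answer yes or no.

Management best-responds to each possible Union move:
- Soft: BR = N1, leader payoff 4.
- Hard: BR = N2, leader payoff -3.
Among 4, -3, the best is 4 at Soft. Subgame-perfect outcome: (Soft, N1) with payoffs (4, 6).
For the simultaneous game, intersect best replies.
Union's best replies: N1→Hard; N2→Hard; N3→Soft; N4→Hard.
Management's best replies: Soft→N1; Hard→N2.
The unique mutual best reply is (Hard, N2), giving (-3, 9).
Sequential outcome (Soft, N1) differs from the Nash profile (Hard, N2).

no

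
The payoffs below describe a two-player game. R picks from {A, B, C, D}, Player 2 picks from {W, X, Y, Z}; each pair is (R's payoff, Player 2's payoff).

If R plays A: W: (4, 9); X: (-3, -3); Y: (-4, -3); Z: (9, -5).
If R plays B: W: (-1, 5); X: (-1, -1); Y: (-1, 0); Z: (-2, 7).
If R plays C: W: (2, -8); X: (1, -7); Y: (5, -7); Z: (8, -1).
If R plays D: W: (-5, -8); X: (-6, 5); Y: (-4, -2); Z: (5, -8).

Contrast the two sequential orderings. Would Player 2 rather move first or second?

If R leads: Player 2's best replies are A→W, B→Z, C→Z, D→X; R's induced payoffs 4, -2, 8, -6; outcome (C, Z), payoffs (8, -1).
If Player 2 leads: R's best replies are W→A, X→C, Y→C, Z→A; Player 2's induced payoffs 9, -7, -7, -5; outcome (A, W), payoffs (4, 9).
Player 2 gets 9 moving first and -1 moving second, so Player 2 prefers to move first.

first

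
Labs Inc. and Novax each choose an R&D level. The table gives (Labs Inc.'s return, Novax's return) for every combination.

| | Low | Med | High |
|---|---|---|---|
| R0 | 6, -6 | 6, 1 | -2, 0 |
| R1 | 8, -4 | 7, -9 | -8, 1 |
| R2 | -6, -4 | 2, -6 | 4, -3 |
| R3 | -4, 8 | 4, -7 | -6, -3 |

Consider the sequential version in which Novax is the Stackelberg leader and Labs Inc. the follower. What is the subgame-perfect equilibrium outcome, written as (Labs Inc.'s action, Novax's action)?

Labs Inc. best-responds to each possible Novax move:
- Low → Labs Inc. plays R1 (best of 6, 8, -6, -4); Novax gets -4.
- Med → Labs Inc. plays R1 (best of 6, 7, 2, 4); Novax gets -9.
- High → Labs Inc. plays R2 (best of -2, -8, 4, -6); Novax gets -3.
Maximizing over -4, -9, -3, Novax chooses High. Subgame-perfect outcome: (R2, High) with payoffs (4, -3).

(R2, High)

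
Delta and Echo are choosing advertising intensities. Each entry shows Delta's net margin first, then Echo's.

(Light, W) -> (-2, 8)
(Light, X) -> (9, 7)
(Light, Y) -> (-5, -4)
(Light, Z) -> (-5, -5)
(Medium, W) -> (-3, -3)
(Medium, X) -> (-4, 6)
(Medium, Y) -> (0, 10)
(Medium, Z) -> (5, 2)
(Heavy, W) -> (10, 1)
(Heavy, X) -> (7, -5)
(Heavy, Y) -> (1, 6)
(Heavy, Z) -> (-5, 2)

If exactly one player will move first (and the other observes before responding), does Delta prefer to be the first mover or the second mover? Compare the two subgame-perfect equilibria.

If Delta leads: Echo's best replies are Light→W, Medium→Y, Heavy→Y; Delta's induced payoffs -2, 0, 1; outcome (Heavy, Y), payoffs (1, 6).
If Echo leads: Delta's best replies are W→Heavy, X→Light, Y→Heavy, Z→Medium; Echo's induced payoffs 1, 7, 6, 2; outcome (Light, X), payoffs (9, 7).
Delta gets 1 moving first and 9 moving second, so Delta prefers to move second.

second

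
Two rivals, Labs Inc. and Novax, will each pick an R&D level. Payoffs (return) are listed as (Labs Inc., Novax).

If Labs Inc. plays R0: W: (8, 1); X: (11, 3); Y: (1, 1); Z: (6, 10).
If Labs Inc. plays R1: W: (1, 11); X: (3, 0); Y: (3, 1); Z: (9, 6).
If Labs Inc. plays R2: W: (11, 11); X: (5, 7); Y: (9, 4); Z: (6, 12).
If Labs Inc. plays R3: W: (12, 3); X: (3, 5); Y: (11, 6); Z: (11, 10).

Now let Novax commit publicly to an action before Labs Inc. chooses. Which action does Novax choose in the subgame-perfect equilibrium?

Work backward from Labs Inc.'s decision.
- W: BR = R3, leader payoff 3.
- X: BR = R0, leader payoff 3.
- Y: BR = R3, leader payoff 6.
- Z: BR = R3, leader payoff 10.
Maximizing over 3, 3, 6, 10, Novax chooses Z. Subgame-perfect outcome: (R3, Z) with payoffs (11, 10).

Z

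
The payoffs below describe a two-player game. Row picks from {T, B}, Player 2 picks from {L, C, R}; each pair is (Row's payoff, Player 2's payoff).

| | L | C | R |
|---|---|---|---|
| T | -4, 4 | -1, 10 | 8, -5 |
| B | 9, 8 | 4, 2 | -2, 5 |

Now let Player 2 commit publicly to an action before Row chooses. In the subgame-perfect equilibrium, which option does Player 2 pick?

L

Work backward from Row's decision.
- L: Row compares -4, 9 and picks B; Player 2 would get 8.
- C: Row compares -1, 4 and picks B; Player 2 would get 2.
- R: Row compares 8, -2 and picks T; Player 2 would get -5.
Among 8, 2, -5, the best is 8 at L. Subgame-perfect outcome: (B, L) with payoffs (9, 8).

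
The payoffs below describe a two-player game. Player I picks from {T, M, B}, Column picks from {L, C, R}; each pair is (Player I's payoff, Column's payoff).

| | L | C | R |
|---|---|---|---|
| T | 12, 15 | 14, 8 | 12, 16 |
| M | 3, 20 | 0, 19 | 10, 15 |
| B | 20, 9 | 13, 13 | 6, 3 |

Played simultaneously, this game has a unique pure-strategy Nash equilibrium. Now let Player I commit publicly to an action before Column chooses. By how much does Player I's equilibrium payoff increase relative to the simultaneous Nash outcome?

1

Backward induction with Player I moving first.
- T: BR = R, leader payoff 12.
- M: BR = L, leader payoff 3.
- B: BR = C, leader payoff 13.
Player I's induced payoffs are 12, 3, 13, so Player I commits to B. Subgame-perfect outcome: (B, C) with payoffs (13, 13).
Under simultaneous play:
Player I's best replies: L→B; C→T; R→T.
Column's best replies: T→R; M→L; B→C.
The unique mutual best reply is (T, R), giving (12, 16).
Player I's commitment gain: 13 − 12 = 1.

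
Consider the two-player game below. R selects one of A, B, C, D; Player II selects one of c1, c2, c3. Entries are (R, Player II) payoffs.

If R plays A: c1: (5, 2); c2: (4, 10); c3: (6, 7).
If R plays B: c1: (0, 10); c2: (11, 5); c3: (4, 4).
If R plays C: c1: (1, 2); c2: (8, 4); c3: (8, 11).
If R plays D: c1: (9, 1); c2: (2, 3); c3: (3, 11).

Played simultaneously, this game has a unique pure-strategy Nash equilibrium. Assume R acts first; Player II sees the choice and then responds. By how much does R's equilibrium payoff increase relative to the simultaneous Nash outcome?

Player II best-responds to each possible R move:
- A → Player II plays c2 (best of 2, 10, 7); R gets 4.
- B → Player II plays c1 (best of 10, 5, 4); R gets 0.
- C → Player II plays c3 (best of 2, 4, 11); R gets 8.
- D → Player II plays c3 (best of 1, 3, 11); R gets 3.
R's induced payoffs are 4, 0, 8, 3, so R commits to C. Subgame-perfect outcome: (C, c3) with payoffs (8, 11).
Now find the simultaneous Nash equilibrium.
R's best replies: c1→D; c2→B; c3→C.
Player II's best replies: A→c2; B→c1; C→c3; D→c3.
The unique mutual best reply is (C, c3), giving (8, 11).
R's commitment gain: 8 − 8 = 0.

0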